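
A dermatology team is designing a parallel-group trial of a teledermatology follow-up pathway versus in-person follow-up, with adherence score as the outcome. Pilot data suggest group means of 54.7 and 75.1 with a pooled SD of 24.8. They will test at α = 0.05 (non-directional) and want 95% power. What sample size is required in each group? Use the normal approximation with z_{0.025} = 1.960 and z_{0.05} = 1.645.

n = 39 per group

Cohen's d = |M₁ − M₂| / SD_pooled = |54.7 − 75.1| / 24.8 = 20.4 / 24.8 = 0.823.
For two independent groups with equal n: n = 2·((z_{α/2} + z_β) / d)².
z_{α/2} + z_β = 1.960 + 1.645 = 3.605.
n = 2 × (3.605 / 0.823)² = 2 × 4.380² = 2 × 19.19 = 38.4.
Round up to the next whole participant.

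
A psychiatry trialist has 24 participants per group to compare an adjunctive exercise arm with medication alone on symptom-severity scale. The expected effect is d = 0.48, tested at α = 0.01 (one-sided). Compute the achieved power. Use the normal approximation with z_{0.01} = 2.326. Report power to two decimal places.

power ≈ 0.25

For two equal groups, power = Φ(d·√(n/2) − z_{α}).
d·√(n/2) = 0.48 × √(24/2) = 0.48 × 3.464 = 1.663.
z_β = 1.663 − 2.326 = -0.663.
Power = Φ(-0.663) = 0.254.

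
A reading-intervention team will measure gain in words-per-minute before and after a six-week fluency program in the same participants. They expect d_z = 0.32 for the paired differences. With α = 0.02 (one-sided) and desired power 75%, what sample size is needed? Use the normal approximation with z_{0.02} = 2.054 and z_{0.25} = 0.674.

For a paired (one-sample on differences) test: n = ((z_{α} + z_β) / d)².
z_{α} + z_β = 2.054 + 0.674 = 2.728.
n = (2.728 / 0.32)² = 8.525² = 72.68.
Round up.

n = 73 pairs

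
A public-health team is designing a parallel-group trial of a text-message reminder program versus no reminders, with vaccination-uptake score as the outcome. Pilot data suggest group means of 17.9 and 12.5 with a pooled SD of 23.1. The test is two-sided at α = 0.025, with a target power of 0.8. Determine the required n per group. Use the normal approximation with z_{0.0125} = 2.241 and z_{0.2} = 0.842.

n = 348 per group

Cohen's d = |M₁ − M₂| / SD_pooled = |17.9 − 12.5| / 23.1 = 5.4 / 23.1 = 0.234.
For two independent groups with equal n: n = 2·((z_{α/2} + z_β) / d)².
z_{α/2} + z_β = 2.241 + 0.842 = 3.083.
n = 2 × (3.083 / 0.234)² = 2 × 13.175² = 2 × 173.59 = 347.2.
Round up to the next whole participant.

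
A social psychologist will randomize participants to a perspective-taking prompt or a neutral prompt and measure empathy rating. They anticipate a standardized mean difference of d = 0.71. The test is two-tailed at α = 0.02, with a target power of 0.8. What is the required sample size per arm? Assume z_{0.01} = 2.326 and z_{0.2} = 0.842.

n = 40 per group

For two independent groups with equal n: n = 2·((z_{α/2} + z_β) / d)².
z_{α/2} + z_β = 2.326 + 0.842 = 3.168.
n = 2 × (3.168 / 0.71)² = 2 × 4.462² = 2 × 19.91 = 39.8.
Round up to the next whole participant.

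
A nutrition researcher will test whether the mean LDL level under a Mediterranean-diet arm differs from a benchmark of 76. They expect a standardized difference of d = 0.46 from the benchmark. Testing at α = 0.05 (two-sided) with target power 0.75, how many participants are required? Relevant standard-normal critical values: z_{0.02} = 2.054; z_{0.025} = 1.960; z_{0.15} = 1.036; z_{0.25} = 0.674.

n = 33

For a one-sample test: n = ((z_{α/2} + z_β) / d)².
z_{α/2} + z_β = 1.960 + 0.674 = 2.634.
n = (2.634 / 0.46)² = 5.726² = 32.79.
Round up.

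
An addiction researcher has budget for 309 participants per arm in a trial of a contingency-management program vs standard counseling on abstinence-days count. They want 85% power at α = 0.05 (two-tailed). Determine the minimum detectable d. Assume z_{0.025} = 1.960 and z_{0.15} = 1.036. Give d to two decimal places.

d_min ≈ 0.24

For two independent groups of n = 309 each: d_min = (z_{α/2} + z_β)·√(2/n).
z-sum = 1.960 + 1.036 = 2.996.
d_min = 2.996 × √(2/309) = 2.996 × 0.0805 = 0.241.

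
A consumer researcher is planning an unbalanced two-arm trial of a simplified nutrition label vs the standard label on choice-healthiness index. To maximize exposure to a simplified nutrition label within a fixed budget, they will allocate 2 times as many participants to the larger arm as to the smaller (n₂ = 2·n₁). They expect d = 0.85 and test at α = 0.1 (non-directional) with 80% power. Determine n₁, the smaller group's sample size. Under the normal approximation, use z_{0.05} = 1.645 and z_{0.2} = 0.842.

n₁ = 13

With allocation ratio k = n₂/n₁ = 2, Var(x̄₁−x̄₂) = σ²(1/n₁ + 1/(k·n₁)) = σ²·(k+1)/(k·n₁).
So n₁ = (1 + 1/k)·((z_{α/2} + z_β)/d)² = 1.500 × (2.487/0.85)².
n₁ = 1.500 × 8.56 = 12.8.
Round up: n₁ = 13, giving n₂ = 2 × 13 = 26.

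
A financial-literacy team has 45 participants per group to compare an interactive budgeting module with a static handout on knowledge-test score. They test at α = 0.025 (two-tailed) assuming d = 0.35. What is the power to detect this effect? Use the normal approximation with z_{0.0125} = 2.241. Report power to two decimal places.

For two equal groups, power = Φ(d·√(n/2) − z_{α/2}).
d·√(n/2) = 0.35 × √(45/2) = 0.35 × 4.743 = 1.660.
z_β = 1.660 − 2.241 = -0.581.
Power = Φ(-0.581) = 0.281.

power ≈ 0.28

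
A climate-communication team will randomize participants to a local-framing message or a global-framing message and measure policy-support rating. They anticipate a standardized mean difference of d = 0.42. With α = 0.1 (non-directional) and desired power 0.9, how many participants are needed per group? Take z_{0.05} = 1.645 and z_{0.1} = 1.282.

For two independent groups with equal n: n = 2·((z_{α/2} + z_β) / d)².
z_{α/2} + z_β = 1.645 + 1.282 = 2.927.
n = 2 × (2.927 / 0.42)² = 2 × 6.969² = 2 × 48.57 = 97.1.
Round up to the next whole participant.

n = 98 per group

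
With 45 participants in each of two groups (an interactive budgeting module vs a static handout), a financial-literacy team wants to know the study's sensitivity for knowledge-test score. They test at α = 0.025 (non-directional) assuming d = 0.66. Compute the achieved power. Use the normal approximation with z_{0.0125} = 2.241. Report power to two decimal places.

power ≈ 0.81

For two equal groups, power = Φ(d·√(n/2) − z_{α/2}).
d·√(n/2) = 0.66 × √(45/2) = 0.66 × 4.743 = 3.131.
z_β = 3.131 − 2.241 = 0.890.
Power = Φ(0.890) = 0.813.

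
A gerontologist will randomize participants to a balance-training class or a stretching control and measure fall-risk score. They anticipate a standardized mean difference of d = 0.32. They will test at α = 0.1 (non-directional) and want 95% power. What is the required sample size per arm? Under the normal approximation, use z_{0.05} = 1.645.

n = 212 per group

For two independent groups with equal n: n = 2·((z_{α/2} + z_β) / d)².
z_{α/2} + z_β = 1.645 + 1.645 = 3.290.
n = 2 × (3.290 / 0.32)² = 2 × 10.281² = 2 × 105.70 = 211.4.
Round up to the next whole participant.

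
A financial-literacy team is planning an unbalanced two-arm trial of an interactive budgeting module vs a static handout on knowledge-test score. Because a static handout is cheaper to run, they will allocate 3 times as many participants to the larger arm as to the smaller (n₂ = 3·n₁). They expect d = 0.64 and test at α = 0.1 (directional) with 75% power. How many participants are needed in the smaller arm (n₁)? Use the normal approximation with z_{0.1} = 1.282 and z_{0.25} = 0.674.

n₁ = 13

With allocation ratio k = n₂/n₁ = 3, Var(x̄₁−x̄₂) = σ²(1/n₁ + 1/(k·n₁)) = σ²·(k+1)/(k·n₁).
So n₁ = (1 + 1/k)·((z_{α} + z_β)/d)² = 1.333 × (1.956/0.64)².
n₁ = 1.333 × 9.34 = 12.5.
Round up: n₁ = 13, giving n₂ = 3 × 13 = 39.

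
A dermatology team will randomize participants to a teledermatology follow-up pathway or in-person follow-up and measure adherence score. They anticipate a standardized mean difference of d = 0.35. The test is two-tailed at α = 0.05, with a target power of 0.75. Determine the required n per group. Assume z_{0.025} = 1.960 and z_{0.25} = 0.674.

n = 114 per group

For two independent groups with equal n: n = 2·((z_{α/2} + z_β) / d)².
z_{α/2} + z_β = 1.960 + 0.674 = 2.634.
n = 2 × (2.634 / 0.35)² = 2 × 7.526² = 2 × 56.64 = 113.3.
Round up to the next whole participant.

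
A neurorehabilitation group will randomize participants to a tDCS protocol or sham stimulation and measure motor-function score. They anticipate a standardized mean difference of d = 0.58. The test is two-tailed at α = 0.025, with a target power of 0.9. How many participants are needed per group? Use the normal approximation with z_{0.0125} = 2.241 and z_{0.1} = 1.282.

n = 74 per group

For two independent groups with equal n: n = 2·((z_{α/2} + z_β) / d)².
z_{α/2} + z_β = 2.241 + 1.282 = 3.523.
n = 2 × (3.523 / 0.58)² = 2 × 6.074² = 2 × 36.90 = 73.8.
Round up to the next whole participant.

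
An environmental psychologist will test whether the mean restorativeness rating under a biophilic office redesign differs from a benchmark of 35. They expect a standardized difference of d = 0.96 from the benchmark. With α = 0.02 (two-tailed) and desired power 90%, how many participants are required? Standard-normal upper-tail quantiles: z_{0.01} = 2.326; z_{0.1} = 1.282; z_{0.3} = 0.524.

For a one-sample test: n = ((z_{α/2} + z_β) / d)².
z_{α/2} + z_β = 2.326 + 1.282 = 3.608.
n = (3.608 / 0.96)² = 3.758² = 14.13.
Round up.

n = 15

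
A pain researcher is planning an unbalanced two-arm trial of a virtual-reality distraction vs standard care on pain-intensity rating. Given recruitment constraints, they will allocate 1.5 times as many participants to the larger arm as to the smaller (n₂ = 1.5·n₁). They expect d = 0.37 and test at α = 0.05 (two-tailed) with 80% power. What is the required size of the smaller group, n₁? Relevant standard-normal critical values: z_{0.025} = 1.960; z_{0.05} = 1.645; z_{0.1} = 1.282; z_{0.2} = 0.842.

With allocation ratio k = n₂/n₁ = 1.5, Var(x̄₁−x̄₂) = σ²(1/n₁ + 1/(k·n₁)) = σ²·(k+1)/(k·n₁).
So n₁ = (1 + 1/k)·((z_{α/2} + z_β)/d)² = 1.667 × (2.802/0.37)².
n₁ = 1.667 × 57.35 = 95.6.
Round up: n₁ = 96, giving n₂ = 1.5 × 96 = 144.

n₁ = 96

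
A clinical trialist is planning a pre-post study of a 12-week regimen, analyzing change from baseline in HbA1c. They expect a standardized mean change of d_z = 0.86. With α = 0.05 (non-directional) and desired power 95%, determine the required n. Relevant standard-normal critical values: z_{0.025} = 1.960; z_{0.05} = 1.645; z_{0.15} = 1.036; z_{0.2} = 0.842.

n = 18 pairs

For a paired (one-sample on differences) test: n = ((z_{α/2} + z_β) / d)².
z_{α/2} + z_β = 1.960 + 1.645 = 3.605.
n = (3.605 / 0.86)² = 4.192² = 17.57.
Round up.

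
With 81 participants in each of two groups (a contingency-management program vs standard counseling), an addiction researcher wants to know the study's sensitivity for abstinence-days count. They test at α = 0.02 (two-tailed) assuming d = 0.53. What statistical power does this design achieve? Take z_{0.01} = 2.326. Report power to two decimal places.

power ≈ 0.85

For two equal groups, power = Φ(d·√(n/2) − z_{α/2}).
d·√(n/2) = 0.53 × √(81/2) = 0.53 × 6.364 = 3.373.
z_β = 3.373 − 2.326 = 1.047.
Power = Φ(1.047) = 0.852.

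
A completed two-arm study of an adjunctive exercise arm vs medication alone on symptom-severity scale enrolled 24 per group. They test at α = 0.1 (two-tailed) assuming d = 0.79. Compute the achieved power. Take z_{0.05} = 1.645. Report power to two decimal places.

For two equal groups, power = Φ(d·√(n/2) − z_{α/2}).
d·√(n/2) = 0.79 × √(24/2) = 0.79 × 3.464 = 2.737.
z_β = 2.737 − 1.645 = 1.092.
Power = Φ(1.092) = 0.863.

power ≈ 0.86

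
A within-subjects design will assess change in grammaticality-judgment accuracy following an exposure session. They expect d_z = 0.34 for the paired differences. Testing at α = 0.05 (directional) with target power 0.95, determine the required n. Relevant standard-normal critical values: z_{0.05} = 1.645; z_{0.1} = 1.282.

n = 94 pairs

For a paired (one-sample on differences) test: n = ((z_{α} + z_β) / d)².
z_{α} + z_β = 1.645 + 1.645 = 3.290.
n = (3.290 / 0.34)² = 9.676² = 93.63.
Round up.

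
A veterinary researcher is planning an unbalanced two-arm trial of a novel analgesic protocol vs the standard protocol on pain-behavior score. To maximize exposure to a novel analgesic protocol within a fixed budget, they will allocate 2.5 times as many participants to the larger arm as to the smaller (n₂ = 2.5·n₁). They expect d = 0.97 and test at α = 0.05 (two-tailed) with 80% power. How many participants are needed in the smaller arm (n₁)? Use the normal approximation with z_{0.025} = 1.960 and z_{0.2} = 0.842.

With allocation ratio k = n₂/n₁ = 2.5, Var(x̄₁−x̄₂) = σ²(1/n₁ + 1/(k·n₁)) = σ²·(k+1)/(k·n₁).
So n₁ = (1 + 1/k)·((z_{α/2} + z_β)/d)² = 1.400 × (2.802/0.97)².
n₁ = 1.400 × 8.34 = 11.7.
Round up: n₁ = 12, giving n₂ = 2.5 × 12 = 30.

n₁ = 12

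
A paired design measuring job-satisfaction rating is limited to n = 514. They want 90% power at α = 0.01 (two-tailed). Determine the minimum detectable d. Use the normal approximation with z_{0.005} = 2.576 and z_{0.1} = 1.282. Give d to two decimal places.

For a single sample (or paired design) of n = 514: d_min = (z_{α/2} + z_β)/√n.
z-sum = 2.576 + 1.282 = 3.858.
d_min = 3.858 / √514 = 3.858 / 22.672 = 0.170.

d_min ≈ 0.17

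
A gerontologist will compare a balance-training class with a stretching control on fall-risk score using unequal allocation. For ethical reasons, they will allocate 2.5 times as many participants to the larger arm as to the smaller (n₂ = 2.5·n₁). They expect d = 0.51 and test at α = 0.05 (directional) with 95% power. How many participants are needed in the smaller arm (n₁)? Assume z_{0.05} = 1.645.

n₁ = 59

With allocation ratio k = n₂/n₁ = 2.5, Var(x̄₁−x̄₂) = σ²(1/n₁ + 1/(k·n₁)) = σ²·(k+1)/(k·n₁).
So n₁ = (1 + 1/k)·((z_{α} + z_β)/d)² = 1.400 × (3.290/0.51)².
n₁ = 1.400 × 41.62 = 58.3.
Round up: n₁ = 59, giving n₂ = ⌈2.5 × 59⌉ = ⌈147.5⌉ = 148.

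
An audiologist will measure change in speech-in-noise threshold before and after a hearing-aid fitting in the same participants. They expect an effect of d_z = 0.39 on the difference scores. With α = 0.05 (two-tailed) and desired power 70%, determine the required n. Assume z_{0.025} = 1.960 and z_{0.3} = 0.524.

For a paired (one-sample on differences) test: n = ((z_{α/2} + z_β) / d)².
z_{α/2} + z_β = 1.960 + 0.524 = 2.484.
n = (2.484 / 0.39)² = 6.369² = 40.57.
Round up.

n = 41 pairs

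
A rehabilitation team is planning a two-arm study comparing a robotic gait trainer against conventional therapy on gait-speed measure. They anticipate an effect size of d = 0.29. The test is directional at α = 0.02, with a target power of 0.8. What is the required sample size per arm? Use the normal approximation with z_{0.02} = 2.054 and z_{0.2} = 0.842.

n = 200 per group

For two independent groups with equal n: n = 2·((z_{α} + z_β) / d)².
z_{α} + z_β = 2.054 + 0.842 = 2.896.
n = 2 × (2.896 / 0.29)² = 2 × 9.986² = 2 × 99.72 = 199.4.
Round up to the next whole participant.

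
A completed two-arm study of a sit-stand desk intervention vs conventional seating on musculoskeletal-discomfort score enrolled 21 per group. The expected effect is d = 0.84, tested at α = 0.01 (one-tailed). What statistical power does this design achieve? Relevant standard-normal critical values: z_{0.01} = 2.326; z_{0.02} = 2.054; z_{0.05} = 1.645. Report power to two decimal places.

power ≈ 0.65

For two equal groups, power = Φ(d·√(n/2) − z_{α}).
d·√(n/2) = 0.84 × √(21/2) = 0.84 × 3.240 = 2.722.
z_β = 2.722 − 2.326 = 0.396.
Power = Φ(0.396) = 0.654.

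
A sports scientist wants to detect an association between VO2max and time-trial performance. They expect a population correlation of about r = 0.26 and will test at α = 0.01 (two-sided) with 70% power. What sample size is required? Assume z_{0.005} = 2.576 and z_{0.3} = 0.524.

Fisher's z: C = ½·ln((1+r)/(1−r)) = ½·ln(1.7027) = 0.2661.
n = ((z_{α/2} + z_β)/C)² + 3.
(2.576 + 0.524) / 0.2661 = 3.100 / 0.2661 = 11.650.
n = 11.650² + 3 = 135.72 + 3 = 138.7.
Round up.

n = 139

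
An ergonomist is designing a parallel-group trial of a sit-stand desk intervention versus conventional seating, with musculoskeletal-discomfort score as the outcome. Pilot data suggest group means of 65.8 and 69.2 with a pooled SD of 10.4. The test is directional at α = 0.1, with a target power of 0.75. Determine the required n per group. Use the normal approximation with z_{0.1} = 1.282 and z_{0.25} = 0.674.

Cohen's d = |M₁ − M₂| / SD_pooled = |65.8 − 69.2| / 10.4 = 3.4 / 10.4 = 0.327.
For two independent groups with equal n: n = 2·((z_{α} + z_β) / d)².
z_{α} + z_β = 1.282 + 0.674 = 1.956.
n = 2 × (1.956 / 0.327)² = 2 × 5.982² = 2 × 35.78 = 71.6.
Round up to the next whole participant.

n = 72 per group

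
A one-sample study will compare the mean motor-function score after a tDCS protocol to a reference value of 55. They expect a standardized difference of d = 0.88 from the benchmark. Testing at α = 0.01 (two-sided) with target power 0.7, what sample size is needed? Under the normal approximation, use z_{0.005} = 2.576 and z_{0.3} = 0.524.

n = 13

For a one-sample test: n = ((z_{α/2} + z_β) / d)².
z_{α/2} + z_β = 2.576 + 0.524 = 3.100.
n = (3.100 / 0.88)² = 3.523² = 12.41.
Round up.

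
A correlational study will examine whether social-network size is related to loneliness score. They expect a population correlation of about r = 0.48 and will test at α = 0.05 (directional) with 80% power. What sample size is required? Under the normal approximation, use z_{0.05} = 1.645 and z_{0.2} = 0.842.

Fisher's z: C = ½·ln((1+r)/(1−r)) = ½·ln(2.8462) = 0.5230.
n = ((z_{α} + z_β)/C)² + 3.
(1.645 + 0.842) / 0.5230 = 2.487 / 0.5230 = 4.755.
n = 4.755² + 3 = 22.61 + 3 = 25.6.
Round up.

n = 26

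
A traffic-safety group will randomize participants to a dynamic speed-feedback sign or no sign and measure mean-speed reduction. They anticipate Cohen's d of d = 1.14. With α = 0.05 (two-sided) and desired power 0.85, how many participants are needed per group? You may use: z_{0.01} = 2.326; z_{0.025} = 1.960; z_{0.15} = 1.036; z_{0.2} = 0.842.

n = 14 per group

For two independent groups with equal n: n = 2·((z_{α/2} + z_β) / d)².
z_{α/2} + z_β = 1.960 + 1.036 = 2.996.
n = 2 × (2.996 / 1.14)² = 2 × 2.628² = 2 × 6.91 = 13.8.
Round up to the next whole participant.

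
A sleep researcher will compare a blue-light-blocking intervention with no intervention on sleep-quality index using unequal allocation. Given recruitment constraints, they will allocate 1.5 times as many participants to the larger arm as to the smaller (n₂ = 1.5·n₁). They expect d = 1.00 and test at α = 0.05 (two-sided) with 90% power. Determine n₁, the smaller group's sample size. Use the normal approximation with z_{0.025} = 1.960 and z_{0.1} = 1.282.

With allocation ratio k = n₂/n₁ = 1.5, Var(x̄₁−x̄₂) = σ²(1/n₁ + 1/(k·n₁)) = σ²·(k+1)/(k·n₁).
So n₁ = (1 + 1/k)·((z_{α/2} + z_β)/d)² = 1.667 × (3.242/1.00)².
n₁ = 1.667 × 10.51 = 17.5.
Round up: n₁ = 18, giving n₂ = 1.5 × 18 = 27.

n₁ = 18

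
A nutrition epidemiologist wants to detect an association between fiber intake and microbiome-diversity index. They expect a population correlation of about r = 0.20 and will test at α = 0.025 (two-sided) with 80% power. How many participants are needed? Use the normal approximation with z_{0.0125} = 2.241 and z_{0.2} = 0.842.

Fisher's z: C = ½·ln((1+r)/(1−r)) = ½·ln(1.5000) = 0.2027.
n = ((z_{α/2} + z_β)/C)² + 3.
(2.241 + 0.842) / 0.2027 = 3.083 / 0.2027 = 15.210.
n = 15.210² + 3 = 231.33 + 3 = 234.3.
Round up.

n = 235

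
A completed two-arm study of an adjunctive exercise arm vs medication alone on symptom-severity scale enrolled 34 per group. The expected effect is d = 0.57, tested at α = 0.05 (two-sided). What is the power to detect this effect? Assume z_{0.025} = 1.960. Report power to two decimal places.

power ≈ 0.65

For two equal groups, power = Φ(d·√(n/2) − z_{α/2}).
d·√(n/2) = 0.57 × √(34/2) = 0.57 × 4.123 = 2.350.
z_β = 2.350 − 1.960 = 0.390.
Power = Φ(0.390) = 0.652.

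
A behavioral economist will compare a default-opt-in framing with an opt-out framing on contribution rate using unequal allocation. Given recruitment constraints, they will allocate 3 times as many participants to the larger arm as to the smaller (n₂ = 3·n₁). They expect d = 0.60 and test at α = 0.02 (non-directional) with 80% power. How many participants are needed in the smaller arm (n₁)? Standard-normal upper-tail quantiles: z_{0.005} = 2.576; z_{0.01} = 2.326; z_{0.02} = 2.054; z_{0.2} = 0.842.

n₁ = 38

With allocation ratio k = n₂/n₁ = 3, Var(x̄₁−x̄₂) = σ²(1/n₁ + 1/(k·n₁)) = σ²·(k+1)/(k·n₁).
So n₁ = (1 + 1/k)·((z_{α/2} + z_β)/d)² = 1.333 × (3.168/0.60)².
n₁ = 1.333 × 27.88 = 37.2.
Round up: n₁ = 38, giving n₂ = 3 × 38 = 114.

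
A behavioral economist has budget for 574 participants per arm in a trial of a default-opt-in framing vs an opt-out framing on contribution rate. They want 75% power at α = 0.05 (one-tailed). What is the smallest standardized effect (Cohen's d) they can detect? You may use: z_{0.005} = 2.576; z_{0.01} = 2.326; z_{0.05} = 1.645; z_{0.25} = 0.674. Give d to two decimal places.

For two independent groups of n = 574 each: d_min = (z_{α} + z_β)·√(2/n).
z-sum = 1.645 + 0.674 = 2.319.
d_min = 2.319 × √(2/574) = 2.319 × 0.0590 = 0.137.

d_min ≈ 0.14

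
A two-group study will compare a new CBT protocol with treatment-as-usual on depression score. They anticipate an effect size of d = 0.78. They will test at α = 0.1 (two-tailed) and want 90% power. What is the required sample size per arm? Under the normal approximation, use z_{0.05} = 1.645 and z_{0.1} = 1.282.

For two independent groups with equal n: n = 2·((z_{α/2} + z_β) / d)².
z_{α/2} + z_β = 1.645 + 1.282 = 2.927.
n = 2 × (2.927 / 0.78)² = 2 × 3.753² = 2 × 14.08 = 28.2.
Round up to the next whole participant.

n = 29 per group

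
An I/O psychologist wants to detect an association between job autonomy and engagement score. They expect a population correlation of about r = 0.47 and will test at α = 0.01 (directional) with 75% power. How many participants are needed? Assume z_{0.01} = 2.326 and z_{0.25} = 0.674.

Fisher's z: C = ½·ln((1+r)/(1−r)) = ½·ln(2.7736) = 0.5101.
n = ((z_{α} + z_β)/C)² + 3.
(2.326 + 0.674) / 0.5101 = 3.000 / 0.5101 = 5.881.
n = 5.881² + 3 = 34.59 + 3 = 37.6.
Round up.

n = 38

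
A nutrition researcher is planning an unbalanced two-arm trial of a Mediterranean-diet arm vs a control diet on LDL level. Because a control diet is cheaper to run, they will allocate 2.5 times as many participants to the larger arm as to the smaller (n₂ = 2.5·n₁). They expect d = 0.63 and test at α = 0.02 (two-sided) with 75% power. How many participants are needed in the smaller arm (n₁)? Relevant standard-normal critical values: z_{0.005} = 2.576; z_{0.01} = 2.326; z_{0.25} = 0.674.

n₁ = 32

With allocation ratio k = n₂/n₁ = 2.5, Var(x̄₁−x̄₂) = σ²(1/n₁ + 1/(k·n₁)) = σ²·(k+1)/(k·n₁).
So n₁ = (1 + 1/k)·((z_{α/2} + z_β)/d)² = 1.400 × (3.000/0.63)².
n₁ = 1.400 × 22.68 = 31.7.
Round up: n₁ = 32, giving n₂ = 2.5 × 32 = 80.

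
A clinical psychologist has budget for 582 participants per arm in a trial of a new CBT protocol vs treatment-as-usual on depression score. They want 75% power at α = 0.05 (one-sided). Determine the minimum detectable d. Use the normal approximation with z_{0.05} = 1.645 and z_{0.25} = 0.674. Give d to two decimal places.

For two independent groups of n = 582 each: d_min = (z_{α} + z_β)·√(2/n).
z-sum = 1.645 + 0.674 = 2.319.
d_min = 2.319 × √(2/582) = 2.319 × 0.0586 = 0.136.

d_min ≈ 0.14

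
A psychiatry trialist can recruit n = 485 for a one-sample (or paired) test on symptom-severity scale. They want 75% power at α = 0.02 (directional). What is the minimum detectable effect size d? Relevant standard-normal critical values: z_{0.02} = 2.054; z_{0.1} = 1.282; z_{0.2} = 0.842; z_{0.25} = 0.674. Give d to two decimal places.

For a single sample (or paired design) of n = 485: d_min = (z_{α} + z_β)/√n.
z-sum = 2.054 + 0.674 = 2.728.
d_min = 2.728 / √485 = 2.728 / 22.023 = 0.124.

d_min ≈ 0.12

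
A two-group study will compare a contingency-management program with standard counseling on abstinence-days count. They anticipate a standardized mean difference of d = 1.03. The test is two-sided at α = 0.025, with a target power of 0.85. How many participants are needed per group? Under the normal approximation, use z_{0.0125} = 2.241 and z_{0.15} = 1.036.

n = 21 per group

For two independent groups with equal n: n = 2·((z_{α/2} + z_β) / d)².
z_{α/2} + z_β = 2.241 + 1.036 = 3.277.
n = 2 × (3.277 / 1.03)² = 2 × 3.182² = 2 × 10.12 = 20.2.
Round up to the next whole participant.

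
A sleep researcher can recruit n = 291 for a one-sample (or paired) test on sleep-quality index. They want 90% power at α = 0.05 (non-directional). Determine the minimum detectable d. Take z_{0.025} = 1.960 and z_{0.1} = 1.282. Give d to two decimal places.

For a single sample (or paired design) of n = 291: d_min = (z_{α/2} + z_β)/√n.
z-sum = 1.960 + 1.282 = 3.242.
d_min = 3.242 / √291 = 3.242 / 17.059 = 0.190.

d_min ≈ 0.19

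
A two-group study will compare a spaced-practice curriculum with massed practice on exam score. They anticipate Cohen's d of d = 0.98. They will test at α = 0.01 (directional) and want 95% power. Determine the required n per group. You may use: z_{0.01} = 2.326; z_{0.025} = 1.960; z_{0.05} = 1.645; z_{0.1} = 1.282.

n = 33 per group

For two independent groups with equal n: n = 2·((z_{α} + z_β) / d)².
z_{α} + z_β = 2.326 + 1.645 = 3.971.
n = 2 × (3.971 / 0.98)² = 2 × 4.052² = 2 × 16.42 = 32.8.
Round up to the next whole participant.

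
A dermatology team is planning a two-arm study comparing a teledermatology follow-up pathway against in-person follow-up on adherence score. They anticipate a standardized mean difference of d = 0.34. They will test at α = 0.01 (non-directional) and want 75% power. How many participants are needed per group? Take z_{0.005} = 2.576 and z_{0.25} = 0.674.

For two independent groups with equal n: n = 2·((z_{α/2} + z_β) / d)².
z_{α/2} + z_β = 2.576 + 0.674 = 3.250.
n = 2 × (3.250 / 0.34)² = 2 × 9.559² = 2 × 91.37 = 182.7.
Round up to the next whole participant.

n = 183 per group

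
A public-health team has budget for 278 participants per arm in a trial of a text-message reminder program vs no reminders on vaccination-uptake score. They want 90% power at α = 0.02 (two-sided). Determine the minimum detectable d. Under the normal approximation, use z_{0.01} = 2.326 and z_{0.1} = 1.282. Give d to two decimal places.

For two independent groups of n = 278 each: d_min = (z_{α/2} + z_β)·√(2/n).
z-sum = 2.326 + 1.282 = 3.608.
d_min = 3.608 × √(2/278) = 3.608 × 0.0848 = 0.306.

d_min ≈ 0.31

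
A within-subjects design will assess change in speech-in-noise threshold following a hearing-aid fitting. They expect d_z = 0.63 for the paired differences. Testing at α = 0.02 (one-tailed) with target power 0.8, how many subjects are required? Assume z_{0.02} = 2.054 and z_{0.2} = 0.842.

n = 22 pairs

For a paired (one-sample on differences) test: n = ((z_{α} + z_β) / d)².
z_{α} + z_β = 2.054 + 0.842 = 2.896.
n = (2.896 / 0.63)² = 4.597² = 21.13.
Round up.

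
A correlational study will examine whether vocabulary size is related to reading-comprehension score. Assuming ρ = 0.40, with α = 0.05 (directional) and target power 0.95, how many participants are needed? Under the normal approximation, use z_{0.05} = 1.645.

Fisher's z: C = ½·ln((1+r)/(1−r)) = ½·ln(2.3333) = 0.4236.
n = ((z_{α} + z_β)/C)² + 3.
(1.645 + 1.645) / 0.4236 = 3.290 / 0.4236 = 7.767.
n = 7.767² + 3 = 60.32 + 3 = 63.3.
Round up.

n = 64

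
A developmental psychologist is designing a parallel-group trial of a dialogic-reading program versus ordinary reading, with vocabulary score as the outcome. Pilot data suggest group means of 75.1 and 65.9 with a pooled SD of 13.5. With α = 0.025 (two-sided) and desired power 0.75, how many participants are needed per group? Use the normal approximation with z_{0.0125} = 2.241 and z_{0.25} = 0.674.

Cohen's d = |M₁ − M₂| / SD_pooled = |75.1 − 65.9| / 13.5 = 9.2 / 13.5 = 0.681.
For two independent groups with equal n: n = 2·((z_{α/2} + z_β) / d)².
z_{α/2} + z_β = 2.241 + 0.674 = 2.915.
n = 2 × (2.915 / 0.681)² = 2 × 4.280² = 2 × 18.32 = 36.6.
Round up to the next whole participant.

n = 37 per group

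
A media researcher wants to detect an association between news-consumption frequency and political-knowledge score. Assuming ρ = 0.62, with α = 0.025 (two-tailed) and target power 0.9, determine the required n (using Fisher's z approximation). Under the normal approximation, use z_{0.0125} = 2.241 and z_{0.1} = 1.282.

n = 27

Fisher's z: C = ½·ln((1+r)/(1−r)) = ½·ln(4.2632) = 0.7250.
n = ((z_{α/2} + z_β)/C)² + 3.
(2.241 + 1.282) / 0.7250 = 3.523 / 0.7250 = 4.859.
n = 4.859² + 3 = 23.61 + 3 = 26.6.
Round up.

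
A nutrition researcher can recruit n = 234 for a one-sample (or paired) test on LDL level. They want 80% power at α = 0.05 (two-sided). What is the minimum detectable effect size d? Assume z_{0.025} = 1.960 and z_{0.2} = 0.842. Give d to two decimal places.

For a single sample (or paired design) of n = 234: d_min = (z_{α/2} + z_β)/√n.
z-sum = 1.960 + 0.842 = 2.802.
d_min = 2.802 / √234 = 2.802 / 15.297 = 0.183.

d_min ≈ 0.18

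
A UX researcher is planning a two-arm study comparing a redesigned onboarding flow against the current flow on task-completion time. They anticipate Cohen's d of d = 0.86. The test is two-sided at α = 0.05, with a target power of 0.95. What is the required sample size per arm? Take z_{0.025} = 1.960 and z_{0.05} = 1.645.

For two independent groups with equal n: n = 2·((z_{α/2} + z_β) / d)².
z_{α/2} + z_β = 1.960 + 1.645 = 3.605.
n = 2 × (3.605 / 0.86)² = 2 × 4.192² = 2 × 17.57 = 35.1.
Round up to the next whole participant.

n = 36 per group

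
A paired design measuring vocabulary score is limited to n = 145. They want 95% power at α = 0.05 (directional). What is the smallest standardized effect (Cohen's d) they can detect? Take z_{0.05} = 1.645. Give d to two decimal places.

d_min ≈ 0.27

For a single sample (or paired design) of n = 145: d_min = (z_{α} + z_β)/√n.
z-sum = 1.645 + 1.645 = 3.290.
d_min = 3.290 / √145 = 3.290 / 12.042 = 0.273.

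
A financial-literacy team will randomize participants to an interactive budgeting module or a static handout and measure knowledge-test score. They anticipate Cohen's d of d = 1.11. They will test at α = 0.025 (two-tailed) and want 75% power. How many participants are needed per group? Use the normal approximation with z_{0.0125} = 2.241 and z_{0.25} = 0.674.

n = 14 per group

For two independent groups with equal n: n = 2·((z_{α/2} + z_β) / d)².
z_{α/2} + z_β = 2.241 + 0.674 = 2.915.
n = 2 × (2.915 / 1.11)² = 2 × 2.626² = 2 × 6.90 = 13.8.
Round up to the next whole participant.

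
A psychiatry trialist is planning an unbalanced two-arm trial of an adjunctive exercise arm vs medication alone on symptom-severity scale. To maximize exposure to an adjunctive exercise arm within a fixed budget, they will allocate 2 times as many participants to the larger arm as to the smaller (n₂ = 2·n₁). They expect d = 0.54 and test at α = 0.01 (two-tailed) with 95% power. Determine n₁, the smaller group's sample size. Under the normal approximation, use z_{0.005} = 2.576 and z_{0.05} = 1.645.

With allocation ratio k = n₂/n₁ = 2, Var(x̄₁−x̄₂) = σ²(1/n₁ + 1/(k·n₁)) = σ²·(k+1)/(k·n₁).
So n₁ = (1 + 1/k)·((z_{α/2} + z_β)/d)² = 1.500 × (4.221/0.54)².
n₁ = 1.500 × 61.10 = 91.7.
Round up: n₁ = 92, giving n₂ = 2 × 92 = 184.

n₁ = 92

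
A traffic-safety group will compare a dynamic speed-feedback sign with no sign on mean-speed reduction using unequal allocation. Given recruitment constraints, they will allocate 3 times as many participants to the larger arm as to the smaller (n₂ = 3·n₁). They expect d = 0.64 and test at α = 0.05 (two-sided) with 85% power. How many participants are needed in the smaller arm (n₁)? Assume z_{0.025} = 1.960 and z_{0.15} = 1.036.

n₁ = 30

With allocation ratio k = n₂/n₁ = 3, Var(x̄₁−x̄₂) = σ²(1/n₁ + 1/(k·n₁)) = σ²·(k+1)/(k·n₁).
So n₁ = (1 + 1/k)·((z_{α/2} + z_β)/d)² = 1.333 × (2.996/0.64)².
n₁ = 1.333 × 21.91 = 29.2.
Round up: n₁ = 30, giving n₂ = 3 × 30 = 90.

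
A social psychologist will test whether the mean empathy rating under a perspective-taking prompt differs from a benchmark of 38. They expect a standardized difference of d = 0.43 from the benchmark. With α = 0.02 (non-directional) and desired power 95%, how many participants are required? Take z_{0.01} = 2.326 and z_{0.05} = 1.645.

n = 86

For a one-sample test: n = ((z_{α/2} + z_β) / d)².
z_{α/2} + z_β = 2.326 + 1.645 = 3.971.
n = (3.971 / 0.43)² = 9.235² = 85.28.
Round up.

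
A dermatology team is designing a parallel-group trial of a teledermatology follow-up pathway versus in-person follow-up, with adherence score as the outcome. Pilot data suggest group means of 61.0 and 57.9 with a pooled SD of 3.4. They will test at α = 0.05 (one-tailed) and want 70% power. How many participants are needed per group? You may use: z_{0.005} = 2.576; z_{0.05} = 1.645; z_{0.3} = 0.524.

Cohen's d = |M₁ − M₂| / SD_pooled = |61.0 − 57.9| / 3.4 = 3.1 / 3.4 = 0.912.
For two independent groups with equal n: n = 2·((z_{α} + z_β) / d)².
z_{α} + z_β = 1.645 + 0.524 = 2.169.
n = 2 × (2.169 / 0.912)² = 2 × 2.378² = 2 × 5.66 = 11.3.
Round up to the next whole participant.

n = 12 per group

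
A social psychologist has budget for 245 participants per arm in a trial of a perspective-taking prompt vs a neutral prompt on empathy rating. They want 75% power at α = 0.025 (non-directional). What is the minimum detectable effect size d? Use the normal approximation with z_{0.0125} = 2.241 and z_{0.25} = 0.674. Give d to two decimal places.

For two independent groups of n = 245 each: d_min = (z_{α/2} + z_β)·√(2/n).
z-sum = 2.241 + 0.674 = 2.915.
d_min = 2.915 × √(2/245) = 2.915 × 0.0904 = 0.263.

d_min ≈ 0.26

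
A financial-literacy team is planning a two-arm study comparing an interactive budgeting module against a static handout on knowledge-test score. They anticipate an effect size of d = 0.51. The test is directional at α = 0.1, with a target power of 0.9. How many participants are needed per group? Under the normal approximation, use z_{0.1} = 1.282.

For two independent groups with equal n: n = 2·((z_{α} + z_β) / d)².
z_{α} + z_β = 1.282 + 1.282 = 2.564.
n = 2 × (2.564 / 0.51)² = 2 × 5.027² = 2 × 25.28 = 50.6.
Round up to the next whole participant.

n = 51 per group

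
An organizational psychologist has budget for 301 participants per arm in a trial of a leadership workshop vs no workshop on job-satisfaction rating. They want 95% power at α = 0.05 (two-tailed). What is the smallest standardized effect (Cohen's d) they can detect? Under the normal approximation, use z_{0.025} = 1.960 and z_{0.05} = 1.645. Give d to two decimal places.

For two independent groups of n = 301 each: d_min = (z_{α/2} + z_β)·√(2/n).
z-sum = 1.960 + 1.645 = 3.605.
d_min = 3.605 × √(2/301) = 3.605 × 0.0815 = 0.294.

d_min ≈ 0.29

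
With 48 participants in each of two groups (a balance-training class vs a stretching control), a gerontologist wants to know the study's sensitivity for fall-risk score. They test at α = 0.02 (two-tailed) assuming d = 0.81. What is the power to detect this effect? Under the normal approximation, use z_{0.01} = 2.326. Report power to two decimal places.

power ≈ 0.95

For two equal groups, power = Φ(d·√(n/2) − z_{α/2}).
d·√(n/2) = 0.81 × √(48/2) = 0.81 × 4.899 = 3.968.
z_β = 3.968 − 2.326 = 1.642.
Power = Φ(1.642) = 0.950.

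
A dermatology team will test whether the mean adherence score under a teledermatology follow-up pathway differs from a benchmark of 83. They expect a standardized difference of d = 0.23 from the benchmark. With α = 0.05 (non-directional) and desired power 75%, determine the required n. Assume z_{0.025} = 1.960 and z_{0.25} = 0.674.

n = 132

For a one-sample test: n = ((z_{α/2} + z_β) / d)².
z_{α/2} + z_β = 1.960 + 0.674 = 2.634.
n = (2.634 / 0.23)² = 11.452² = 131.15.
Round up.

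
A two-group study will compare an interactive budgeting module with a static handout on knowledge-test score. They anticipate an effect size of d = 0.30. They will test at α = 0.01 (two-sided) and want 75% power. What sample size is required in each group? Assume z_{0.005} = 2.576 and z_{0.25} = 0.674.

For two independent groups with equal n: n = 2·((z_{α/2} + z_β) / d)².
z_{α/2} + z_β = 2.576 + 0.674 = 3.250.
n = 2 × (3.250 / 0.30)² = 2 × 10.833² = 2 × 117.36 = 234.7.
Round up to the next whole participant.

n = 235 per group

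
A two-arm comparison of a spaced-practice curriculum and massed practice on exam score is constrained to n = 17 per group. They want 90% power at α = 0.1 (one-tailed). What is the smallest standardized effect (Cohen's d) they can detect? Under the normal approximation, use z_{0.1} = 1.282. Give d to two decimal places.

d_min ≈ 0.88

For two independent groups of n = 17 each: d_min = (z_{α} + z_β)·√(2/n).
z-sum = 1.282 + 1.282 = 2.564.
d_min = 2.564 × √(2/17) = 2.564 × 0.3430 = 0.879.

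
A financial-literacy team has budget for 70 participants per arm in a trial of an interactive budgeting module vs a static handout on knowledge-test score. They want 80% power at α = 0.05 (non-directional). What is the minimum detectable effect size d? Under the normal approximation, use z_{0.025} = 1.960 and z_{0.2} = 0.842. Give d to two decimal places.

For two independent groups of n = 70 each: d_min = (z_{α/2} + z_β)·√(2/n).
z-sum = 1.960 + 0.842 = 2.802.
d_min = 2.802 × √(2/70) = 2.802 × 0.1690 = 0.474.

d_min ≈ 0.47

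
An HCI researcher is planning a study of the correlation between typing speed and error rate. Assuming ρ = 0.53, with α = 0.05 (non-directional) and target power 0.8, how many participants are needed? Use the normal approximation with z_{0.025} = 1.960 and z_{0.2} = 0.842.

Fisher's z: C = ½·ln((1+r)/(1−r)) = ½·ln(3.2553) = 0.5901.
n = ((z_{α/2} + z_β)/C)² + 3.
(1.960 + 0.842) / 0.5901 = 2.802 / 0.5901 = 4.748.
n = 4.748² + 3 = 22.55 + 3 = 25.5.
Round up.

n = 26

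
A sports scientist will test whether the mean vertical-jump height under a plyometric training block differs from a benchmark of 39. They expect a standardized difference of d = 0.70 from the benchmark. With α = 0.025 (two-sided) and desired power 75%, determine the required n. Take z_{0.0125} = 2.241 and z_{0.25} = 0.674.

For a one-sample test: n = ((z_{α/2} + z_β) / d)².
z_{α/2} + z_β = 2.241 + 0.674 = 2.915.
n = (2.915 / 0.70)² = 4.164² = 17.34.
Round up.

n = 18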